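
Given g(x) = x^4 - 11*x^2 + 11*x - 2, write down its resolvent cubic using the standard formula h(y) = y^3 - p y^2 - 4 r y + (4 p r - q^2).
h(y) = y^3 + 11*y^2 + 8*y - 33

Identify coefficients: p = -11, q = 11, r = -2.
Plug into h(y) = y^3 - p y^2 - 4 r y + (4 p r - q^2):
  h(y) = y^3 - (-11) y^2 - 4*(-2) y + (4*(-11)*(-2) - (11)^2)
       = y^3 + (11) y^2 + (8) y + (-33).
Simplifying: h(y) = y^3 + 11*y^2 + 8*y - 33.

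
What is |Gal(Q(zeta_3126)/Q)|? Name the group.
|Gal(Q(zeta_3126)/Q)| = phi(3126) = 1040; group ≅ (Z/3126Z)^* ≅ Z/2Z × Z/520Z

The n-th cyclotomic polynomial Φ_3126(x) is the minimal polynomial of zeta_3126 over Q and has degree phi(3126) = 1040. So Q(zeta_3126) is a degree-1040 Galois extension with Galois group (Z/3126Z)^*. By CRT, (Z/3126Z)^* ≅ (Z/2Z)^* × (Z/3Z)^* × (Z/521Z)^*. Each prime-power unit group is (Z/2Z)^* ≅ trivial group (order 1); (Z/3Z)^* ≅ Z/2Z; (Z/521Z)^* ≅ Z/520Z. Hence Gal(Q(zeta_3126)/Q) ≅ Z/2Z × Z/520Z.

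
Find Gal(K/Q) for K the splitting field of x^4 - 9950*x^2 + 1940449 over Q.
Gal(K/Q) = Z/2Z (cyclic of order 2)

f factors as (x^2 - 9751)(x^2 - 199), so the splitting field is K = Q(sqrt(9751), sqrt(199)). The squarefree part of 9751 is 199 and the squarefree part of 199 is also 199, so sqrt(9751) and sqrt(199) are both rational multiples of sqrt(199). Hence Q(sqrt(9751)) = Q(sqrt(199)) = Q(sqrt(199)), and the splitting field collapses to a single degree-2 extension with Galois group Z/2Z.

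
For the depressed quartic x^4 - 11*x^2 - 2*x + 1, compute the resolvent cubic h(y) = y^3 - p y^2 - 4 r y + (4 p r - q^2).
h(y) = y^3 + 11*y^2 - 4*y - 48

Identify coefficients: p = -11, q = -2, r = 1.
Plug into h(y) = y^3 - p y^2 - 4 r y + (4 p r - q^2):
  h(y) = y^3 - (-11) y^2 - 4*(1) y + (4*(-11)*(1) - (-2)^2)
       = y^3 + (11) y^2 + (-4) y + (-48).
Simplifying: h(y) = y^3 + 11*y^2 - 4*y - 48.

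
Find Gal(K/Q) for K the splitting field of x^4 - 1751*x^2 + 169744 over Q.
Gal(K/Q) = Z/2Z (cyclic of order 2)

f factors as (x^2 - 103)(x^2 - 1648), so the splitting field is K = Q(sqrt(103), sqrt(1648)). The squarefree part of 103 is 103 and the squarefree part of 1648 is also 103, so sqrt(103) and sqrt(1648) are both rational multiples of sqrt(103). Hence Q(sqrt(103)) = Q(sqrt(1648)) = Q(sqrt(103)), and the splitting field collapses to a single degree-2 extension with Galois group Z/2Z.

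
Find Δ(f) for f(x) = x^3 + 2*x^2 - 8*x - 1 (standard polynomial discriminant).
Δ = 2597

For x^3 + a x^2 + b x + c the discriminant is Δ = 18 a b c - 4 a^3 c + a^2 b^2 - 4 b^3 - 27 c^2.
Plug a = 2, b = -8, c = -1:
  18*(2)*(-8)*(-1) - 4*(2)^3*(-1) + (2)^2*(-8)^2 - 4*(-8)^3 - 27*(-1)^2
  = 288 + (32) + 256 + (2048) + (-27)
  = 2597.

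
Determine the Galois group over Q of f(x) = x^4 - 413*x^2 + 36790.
Gal(K/Q) = V_4 (Klein four-group, Z/2Z × Z/2Z)

f factors as (x^2 - 130)(x^2 - 283), so the splitting field is K = Q(sqrt(130), sqrt(283)). The elements 130, 283, 36790 are all non-squares in Q, so sqrt(130) and sqrt(283) generate independent quadratic extensions. Thus [K:Q] = 4 and Gal(K/Q) is generated by the two order-2 automorphisms sqrt(130) ↦ -sqrt(130) and sqrt(283) ↦ -sqrt(283), giving V_4.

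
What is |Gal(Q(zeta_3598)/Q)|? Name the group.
|Gal(Q(zeta_3598)/Q)| = phi(3598) = 1536; group ≅ (Z/3598Z)^* ≅ Z/6Z × Z/256Z

The n-th cyclotomic polynomial Φ_3598(x) is the minimal polynomial of zeta_3598 over Q and has degree phi(3598) = 1536. So Q(zeta_3598) is a degree-1536 Galois extension with Galois group (Z/3598Z)^*. By CRT, (Z/3598Z)^* ≅ (Z/2Z)^* × (Z/7Z)^* × (Z/257Z)^*. Each prime-power unit group is (Z/2Z)^* ≅ trivial group (order 1); (Z/7Z)^* ≅ Z/6Z; (Z/257Z)^* ≅ Z/256Z. Hence Gal(Q(zeta_3598)/Q) ≅ Z/6Z × Z/256Z.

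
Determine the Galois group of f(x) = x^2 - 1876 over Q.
Gal(K/Q) = Z/2Z (cyclic of order 2)

x^2 - 1876 is irreducible over Q since 1876 is not a rational square. The splitting field Q(sqrt(1876)) has degree 2 over Q, and its unique nontrivial automorphism is sqrt(1876) ↦ -sqrt(1876). Hence Gal(Q(sqrt(1876))/Q) = Z/2Z.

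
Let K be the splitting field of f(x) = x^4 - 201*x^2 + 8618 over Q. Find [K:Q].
[K:Q] = 4

f factors as (x^2 - 139)(x^2 - 62); the splitting field is K = Q(sqrt(139), sqrt(62)). Since 139, 62, and 8618 are all non-squares in Q, the three subfields Q(sqrt(139)), Q(sqrt(62)), Q(sqrt(8618)) are distinct degree-2 extensions, so [K:Q] = 4 (Klein four Galois group).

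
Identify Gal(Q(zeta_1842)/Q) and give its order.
|Gal(Q(zeta_1842)/Q)| = phi(1842) = 612; group ≅ (Z/1842Z)^* ≅ Z/2Z × Z/306Z

The n-th cyclotomic polynomial Φ_1842(x) is the minimal polynomial of zeta_1842 over Q and has degree phi(1842) = 612. So Q(zeta_1842) is a degree-612 Galois extension with Galois group (Z/1842Z)^*. By CRT, (Z/1842Z)^* ≅ (Z/2Z)^* × (Z/3Z)^* × (Z/307Z)^*. Each prime-power unit group is (Z/2Z)^* ≅ trivial group (order 1); (Z/3Z)^* ≅ Z/2Z; (Z/307Z)^* ≅ Z/306Z. Hence Gal(Q(zeta_1842)/Q) ≅ Z/2Z × Z/306Z.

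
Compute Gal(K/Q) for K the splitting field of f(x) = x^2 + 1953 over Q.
Gal(K/Q) = Z/2Z (cyclic of order 2)

x^2 + 1953 is irreducible over Q since -1953 is not a rational square. The splitting field Q(sqrt(-1953)) has degree 2 over Q, and its unique nontrivial automorphism is sqrt(-1953) ↦ -sqrt(-1953). Hence Gal(Q(sqrt(-1953))/Q) = Z/2Z.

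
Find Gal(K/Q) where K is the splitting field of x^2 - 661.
Gal(K/Q) = Z/2Z (cyclic of order 2)

x^2 - 661 is irreducible over Q since 661 is not a rational square. The splitting field Q(sqrt(661)) has degree 2 over Q, and its unique nontrivial automorphism is sqrt(661) ↦ -sqrt(661). Hence Gal(Q(sqrt(661))/Q) = Z/2Z.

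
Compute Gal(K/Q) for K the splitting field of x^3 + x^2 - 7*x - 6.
Gal(K/Q) = S_3 (symmetric group of order 6)

Compute the discriminant of x^3 + (1)*x^2 + (-7)*x + (-6): Δ = 1229. Since Δ is not a rational square, the Galois group is not contained in A_3; it must be the full S_3 (irreducibility of the cubic rules out anything smaller).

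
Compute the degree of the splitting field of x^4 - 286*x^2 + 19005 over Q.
[K:Q] = 4

f factors as (x^2 - 181)(x^2 - 105); the splitting field is K = Q(sqrt(181), sqrt(105)). Since 181, 105, and 19005 are all non-squares in Q, the three subfields Q(sqrt(181)), Q(sqrt(105)), Q(sqrt(19005)) are distinct degree-2 extensions, so [K:Q] = 4 (Klein four Galois group).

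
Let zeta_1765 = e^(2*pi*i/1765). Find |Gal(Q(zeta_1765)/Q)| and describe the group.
|Gal(Q(zeta_1765)/Q)| = phi(1765) = 1408; group ≅ (Z/1765Z)^* ≅ Z/4Z × Z/352Z

The n-th cyclotomic polynomial Φ_1765(x) is the minimal polynomial of zeta_1765 over Q and has degree phi(1765) = 1408. So Q(zeta_1765) is a degree-1408 Galois extension with Galois group (Z/1765Z)^*. By CRT, (Z/1765Z)^* ≅ (Z/5Z)^* × (Z/353Z)^*. Each prime-power unit group is (Z/5Z)^* ≅ Z/4Z; (Z/353Z)^* ≅ Z/352Z. Hence Gal(Q(zeta_1765)/Q) ≅ Z/4Z × Z/352Z.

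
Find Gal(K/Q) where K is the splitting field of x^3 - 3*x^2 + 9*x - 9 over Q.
Gal(K/Q) = S_3 (symmetric group of order 6)

Compute the discriminant of x^3 + (-3)*x^2 + (9)*x + (-9): Δ = -972. Since Δ is not a rational square, the Galois group is not contained in A_3; it must be the full S_3 (irreducibility of the cubic rules out anything smaller).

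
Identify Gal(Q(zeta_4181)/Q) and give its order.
|Gal(Q(zeta_4181)/Q)| = phi(4181) = 4032; group ≅ (Z/4181Z)^* ≅ Z/36Z × Z/112Z

The n-th cyclotomic polynomial Φ_4181(x) is the minimal polynomial of zeta_4181 over Q and has degree phi(4181) = 4032. So Q(zeta_4181) is a degree-4032 Galois extension with Galois group (Z/4181Z)^*. By CRT, (Z/4181Z)^* ≅ (Z/37Z)^* × (Z/113Z)^*. Each prime-power unit group is (Z/37Z)^* ≅ Z/36Z; (Z/113Z)^* ≅ Z/112Z. Hence Gal(Q(zeta_4181)/Q) ≅ Z/36Z × Z/112Z.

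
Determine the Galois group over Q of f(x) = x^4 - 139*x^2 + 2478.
Gal(K/Q) = V_4 (Klein four-group, Z/2Z × Z/2Z)

f factors as (x^2 - 21)(x^2 - 118), so the splitting field is K = Q(sqrt(21), sqrt(118)). The elements 21, 118, 2478 are all non-squares in Q, so sqrt(21) and sqrt(118) generate independent quadratic extensions. Thus [K:Q] = 4 and Gal(K/Q) is generated by the two order-2 automorphisms sqrt(21) ↦ -sqrt(21) and sqrt(118) ↦ -sqrt(118), giving V_4.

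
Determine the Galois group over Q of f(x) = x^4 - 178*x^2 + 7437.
Gal(K/Q) = V_4 (Klein four-group, Z/2Z × Z/2Z)

f factors as (x^2 - 67)(x^2 - 111), so the splitting field is K = Q(sqrt(67), sqrt(111)). The elements 67, 111, 7437 are all non-squares in Q, so sqrt(67) and sqrt(111) generate independent quadratic extensions. Thus [K:Q] = 4 and Gal(K/Q) is generated by the two order-2 automorphisms sqrt(67) ↦ -sqrt(67) and sqrt(111) ↦ -sqrt(111), giving V_4.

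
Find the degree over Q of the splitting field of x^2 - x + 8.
[K:Q] = 2

The discriminant of x^2 + (-1)*x + (8) is b^2 - 4c = 1 - (32) = -31. Since -31 is not a perfect square in Q, the polynomial is irreducible over Q. Its two roots generate a degree-2 extension, so [K:Q] = 2.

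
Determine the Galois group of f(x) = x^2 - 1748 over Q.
Gal(K/Q) = Z/2Z (cyclic of order 2)

x^2 - 1748 is irreducible over Q since 1748 is not a rational square. The splitting field Q(sqrt(1748)) has degree 2 over Q, and its unique nontrivial automorphism is sqrt(1748) ↦ -sqrt(1748). Hence Gal(Q(sqrt(1748))/Q) = Z/2Z.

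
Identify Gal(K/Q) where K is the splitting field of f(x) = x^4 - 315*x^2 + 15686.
Gal(K/Q) = V_4 (Klein four-group, Z/2Z × Z/2Z)

f factors as (x^2 - 253)(x^2 - 62), so the splitting field is K = Q(sqrt(253), sqrt(62)). The elements 253, 62, 15686 are all non-squares in Q, so sqrt(253) and sqrt(62) generate independent quadratic extensions. Thus [K:Q] = 4 and Gal(K/Q) is generated by the two order-2 automorphisms sqrt(253) ↦ -sqrt(253) and sqrt(62) ↦ -sqrt(62), giving V_4.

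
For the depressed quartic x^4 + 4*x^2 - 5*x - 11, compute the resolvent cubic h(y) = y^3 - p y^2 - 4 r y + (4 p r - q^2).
h(y) = y^3 - 4*y^2 + 44*y - 201

Identify coefficients: p = 4, q = -5, r = -11.
Plug into h(y) = y^3 - p y^2 - 4 r y + (4 p r - q^2):
  h(y) = y^3 - (4) y^2 - 4*(-11) y + (4*(4)*(-11) - (-5)^2)
       = y^3 + (-4) y^2 + (44) y + (-201).
Simplifying: h(y) = y^3 - 4*y^2 + 44*y - 201.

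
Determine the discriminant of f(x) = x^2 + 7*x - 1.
Δ = 53

For a quadratic a x^2 + b x + c the discriminant is Δ = b^2 - 4ac = (7)^2 - 4*(1)*(-1) = 49 - (-4) = 53.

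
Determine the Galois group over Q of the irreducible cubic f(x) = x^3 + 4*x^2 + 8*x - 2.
Gal(K/Q) = S_3 (symmetric group of order 6)

Compute the discriminant of x^3 + (4)*x^2 + (8)*x + (-2): Δ = -1772. Since Δ is not a rational square, the Galois group is not contained in A_3; it must be the full S_3 (irreducibility of the cubic rules out anything smaller).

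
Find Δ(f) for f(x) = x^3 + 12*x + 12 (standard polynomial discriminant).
Δ = -10800

For a depressed cubic x^3 + p x + q the discriminant is Δ = -4 p^3 - 27 q^2 = -4*(12)^3 - 27*(12)^2 = -6912 - 3888 = -10800.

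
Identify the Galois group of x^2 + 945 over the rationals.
Gal(K/Q) = Z/2Z (cyclic of order 2)

x^2 + 945 is irreducible over Q since -945 is not a rational square. The splitting field Q(sqrt(-945)) has degree 2 over Q, and its unique nontrivial automorphism is sqrt(-945) ↦ -sqrt(-945). Hence Gal(Q(sqrt(-945))/Q) = Z/2Z.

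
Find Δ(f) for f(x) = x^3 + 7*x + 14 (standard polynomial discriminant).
Δ = -6664

For a depressed cubic x^3 + p x + q the discriminant is Δ = -4 p^3 - 27 q^2 = -4*(7)^3 - 27*(14)^2 = -1372 - 5292 = -6664.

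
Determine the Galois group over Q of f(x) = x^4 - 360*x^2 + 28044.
Gal(K/Q) = V_4 (Klein four-group, Z/2Z × Z/2Z)

f factors as (x^2 - 246)(x^2 - 114), so the splitting field is K = Q(sqrt(246), sqrt(114)). The elements 246, 114, 28044 are all non-squares in Q, so sqrt(246) and sqrt(114) generate independent quadratic extensions. Thus [K:Q] = 4 and Gal(K/Q) is generated by the two order-2 automorphisms sqrt(246) ↦ -sqrt(246) and sqrt(114) ↦ -sqrt(114), giving V_4.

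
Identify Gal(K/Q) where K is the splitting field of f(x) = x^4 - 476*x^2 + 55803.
Gal(K/Q) = V_4 (Klein four-group, Z/2Z × Z/2Z)

f factors as (x^2 - 209)(x^2 - 267), so the splitting field is K = Q(sqrt(209), sqrt(267)). The elements 209, 267, 55803 are all non-squares in Q, so sqrt(209) and sqrt(267) generate independent quadratic extensions. Thus [K:Q] = 4 and Gal(K/Q) is generated by the two order-2 automorphisms sqrt(209) ↦ -sqrt(209) and sqrt(267) ↦ -sqrt(267), giving V_4.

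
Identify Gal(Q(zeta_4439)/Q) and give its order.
|Gal(Q(zeta_4439)/Q)| = phi(4439) = 4224; group ≅ (Z/4439Z)^* ≅ Z/22Z × Z/192Z

The n-th cyclotomic polynomial Φ_4439(x) is the minimal polynomial of zeta_4439 over Q and has degree phi(4439) = 4224. So Q(zeta_4439) is a degree-4224 Galois extension with Galois group (Z/4439Z)^*. By CRT, (Z/4439Z)^* ≅ (Z/23Z)^* × (Z/193Z)^*. Each prime-power unit group is (Z/23Z)^* ≅ Z/22Z; (Z/193Z)^* ≅ Z/192Z. Hence Gal(Q(zeta_4439)/Q) ≅ Z/22Z × Z/192Z.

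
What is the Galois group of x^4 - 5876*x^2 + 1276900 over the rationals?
Gal(K/Q) = Z/2Z (cyclic of order 2)

f factors as (x^2 - 226)(x^2 - 5650), so the splitting field is K = Q(sqrt(226), sqrt(5650)). The squarefree part of 226 is 226 and the squarefree part of 5650 is also 226, so sqrt(226) and sqrt(5650) are both rational multiples of sqrt(226). Hence Q(sqrt(226)) = Q(sqrt(5650)) = Q(sqrt(226)), and the splitting field collapses to a single degree-2 extension with Galois group Z/2Z.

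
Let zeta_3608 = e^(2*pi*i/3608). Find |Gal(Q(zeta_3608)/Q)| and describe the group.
|Gal(Q(zeta_3608)/Q)| = phi(3608) = 1600; group ≅ (Z/3608Z)^* ≅ Z/2Z × Z/2Z × Z/10Z × Z/40Z

The n-th cyclotomic polynomial Φ_3608(x) is the minimal polynomial of zeta_3608 over Q and has degree phi(3608) = 1600. So Q(zeta_3608) is a degree-1600 Galois extension with Galois group (Z/3608Z)^*. By CRT, (Z/3608Z)^* ≅ (Z/8Z)^* × (Z/11Z)^* × (Z/41Z)^*. Each prime-power unit group is (Z/8Z)^* ≅ Z/2Z × Z/2Z; (Z/11Z)^* ≅ Z/10Z; (Z/41Z)^* ≅ Z/40Z. Hence Gal(Q(zeta_3608)/Q) ≅ Z/2Z × Z/2Z × Z/10Z × Z/40Z.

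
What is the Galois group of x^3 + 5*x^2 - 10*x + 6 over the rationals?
Gal(K/Q) = S_3 (symmetric group of order 6)

Compute the discriminant of x^3 + (5)*x^2 + (-10)*x + (6): Δ = -2872. Since Δ is not a rational square, the Galois group is not contained in A_3; it must be the full S_3 (irreducibility of the cubic rules out anything smaller).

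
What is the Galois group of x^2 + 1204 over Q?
Gal(K/Q) = Z/2Z (cyclic of order 2)

x^2 + 1204 is irreducible over Q since -1204 is not a rational square. The splitting field Q(sqrt(-1204)) has degree 2 over Q, and its unique nontrivial automorphism is sqrt(-1204) ↦ -sqrt(-1204). Hence Gal(Q(sqrt(-1204))/Q) = Z/2Z.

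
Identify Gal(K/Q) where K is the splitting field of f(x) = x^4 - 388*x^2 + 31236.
Gal(K/Q) = V_4 (Klein four-group, Z/2Z × Z/2Z)

f factors as (x^2 - 274)(x^2 - 114), so the splitting field is K = Q(sqrt(274), sqrt(114)). The elements 274, 114, 31236 are all non-squares in Q, so sqrt(274) and sqrt(114) generate independent quadratic extensions. Thus [K:Q] = 4 and Gal(K/Q) is generated by the two order-2 automorphisms sqrt(274) ↦ -sqrt(274) and sqrt(114) ↦ -sqrt(114), giving V_4.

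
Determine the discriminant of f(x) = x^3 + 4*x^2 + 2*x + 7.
Δ = -2075

For x^3 + a x^2 + b x + c the discriminant is Δ = 18 a b c - 4 a^3 c + a^2 b^2 - 4 b^3 - 27 c^2.
Plug a = 4, b = 2, c = 7:
  18*(4)*(2)*(7) - 4*(4)^3*(7) + (4)^2*(2)^2 - 4*(2)^3 - 27*(7)^2
  = 1008 + (-1792) + 64 + (-32) + (-1323)
  = -2075.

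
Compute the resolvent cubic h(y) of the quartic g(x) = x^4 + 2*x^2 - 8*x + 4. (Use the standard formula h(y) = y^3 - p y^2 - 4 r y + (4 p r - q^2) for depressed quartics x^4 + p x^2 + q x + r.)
h(y) = y^3 - 2*y^2 - 16*y - 32

Identify coefficients: p = 2, q = -8, r = 4.
Plug into h(y) = y^3 - p y^2 - 4 r y + (4 p r - q^2):
  h(y) = y^3 - (2) y^2 - 4*(4) y + (4*(2)*(4) - (-8)^2)
       = y^3 + (-2) y^2 + (-16) y + (-32).
Simplifying: h(y) = y^3 - 2*y^2 - 16*y - 32.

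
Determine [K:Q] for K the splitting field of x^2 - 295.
[K:Q] = 2

The polynomial x^2 - 295 is irreducible over Q since 295 is not a perfect square. Its splitting field is Q(sqrt(295)), which has degree 2 over Q.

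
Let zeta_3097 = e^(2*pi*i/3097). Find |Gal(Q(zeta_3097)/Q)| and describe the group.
|Gal(Q(zeta_3097)/Q)| = phi(3097) = 2916; group ≅ (Z/3097Z)^* ≅ Z/18Z × Z/162Z

The n-th cyclotomic polynomial Φ_3097(x) is the minimal polynomial of zeta_3097 over Q and has degree phi(3097) = 2916. So Q(zeta_3097) is a degree-2916 Galois extension with Galois group (Z/3097Z)^*. By CRT, (Z/3097Z)^* ≅ (Z/19Z)^* × (Z/163Z)^*. Each prime-power unit group is (Z/19Z)^* ≅ Z/18Z; (Z/163Z)^* ≅ Z/162Z. Hence Gal(Q(zeta_3097)/Q) ≅ Z/18Z × Z/162Z.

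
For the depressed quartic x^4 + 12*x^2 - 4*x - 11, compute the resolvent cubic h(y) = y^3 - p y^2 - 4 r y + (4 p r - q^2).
h(y) = y^3 - 12*y^2 + 44*y - 544

Identify coefficients: p = 12, q = -4, r = -11.
Plug into h(y) = y^3 - p y^2 - 4 r y + (4 p r - q^2):
  h(y) = y^3 - (12) y^2 - 4*(-11) y + (4*(12)*(-11) - (-4)^2)
       = y^3 + (-12) y^2 + (44) y + (-544).
Simplifying: h(y) = y^3 - 12*y^2 + 44*y - 544.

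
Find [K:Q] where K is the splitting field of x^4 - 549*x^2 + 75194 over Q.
[K:Q] = 4

f factors as (x^2 - 262)(x^2 - 287); the splitting field is K = Q(sqrt(262), sqrt(287)). Since 262, 287, and 75194 are all non-squares in Q, the three subfields Q(sqrt(262)), Q(sqrt(287)), Q(sqrt(75194)) are distinct degree-2 extensions, so [K:Q] = 4 (Klein four Galois group).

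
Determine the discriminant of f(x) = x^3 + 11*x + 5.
Δ = -5999

For a depressed cubic x^3 + p x + q the discriminant is Δ = -4 p^3 - 27 q^2 = -4*(11)^3 - 27*(5)^2 = -5324 - 675 = -5999.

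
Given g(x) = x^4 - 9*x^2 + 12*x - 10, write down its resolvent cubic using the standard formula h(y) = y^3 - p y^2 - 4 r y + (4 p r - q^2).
h(y) = y^3 + 9*y^2 + 40*y + 216

Identify coefficients: p = -9, q = 12, r = -10.
Plug into h(y) = y^3 - p y^2 - 4 r y + (4 p r - q^2):
  h(y) = y^3 - (-9) y^2 - 4*(-10) y + (4*(-9)*(-10) - (12)^2)
       = y^3 + (9) y^2 + (40) y + (216).
Simplifying: h(y) = y^3 + 9*y^2 + 40*y + 216.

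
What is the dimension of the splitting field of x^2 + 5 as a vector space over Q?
[K:Q] = 2

The discriminant of x^2 + (0)*x + (5) is b^2 - 4c = 0 - (20) = -20. Since -20 is not a perfect square in Q, the polynomial is irreducible over Q. Its two roots generate a degree-2 extension, so [K:Q] = 2.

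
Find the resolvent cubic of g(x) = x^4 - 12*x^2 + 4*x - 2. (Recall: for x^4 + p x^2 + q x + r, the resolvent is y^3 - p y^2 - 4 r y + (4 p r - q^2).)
h(y) = y^3 + 12*y^2 + 8*y + 80

Identify coefficients: p = -12, q = 4, r = -2.
Plug into h(y) = y^3 - p y^2 - 4 r y + (4 p r - q^2):
  h(y) = y^3 - (-12) y^2 - 4*(-2) y + (4*(-12)*(-2) - (4)^2)
       = y^3 + (12) y^2 + (8) y + (80).
Simplifying: h(y) = y^3 + 12*y^2 + 8*y + 80.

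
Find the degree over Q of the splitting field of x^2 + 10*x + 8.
[K:Q] = 2

The discriminant of x^2 + (10)*x + (8) is b^2 - 4c = 100 - (32) = 68. Since 68 is not a perfect square in Q, the polynomial is irreducible over Q. Its two roots generate a degree-2 extension, so [K:Q] = 2.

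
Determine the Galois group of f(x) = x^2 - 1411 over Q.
Gal(K/Q) = Z/2Z (cyclic of order 2)

x^2 - 1411 is irreducible over Q since 1411 is not a rational square. The splitting field Q(sqrt(1411)) has degree 2 over Q, and its unique nontrivial automorphism is sqrt(1411) ↦ -sqrt(1411). Hence Gal(Q(sqrt(1411))/Q) = Z/2Z.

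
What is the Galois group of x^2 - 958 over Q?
Gal(K/Q) = Z/2Z (cyclic of order 2)

x^2 - 958 is irreducible over Q since 958 is not a rational square. The splitting field Q(sqrt(958)) has degree 2 over Q, and its unique nontrivial automorphism is sqrt(958) ↦ -sqrt(958). Hence Gal(Q(sqrt(958))/Q) = Z/2Z.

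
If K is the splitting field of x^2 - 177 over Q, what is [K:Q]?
[K:Q] = 2

The polynomial x^2 - 177 is irreducible over Q since 177 is not a perfect square. Its splitting field is Q(sqrt(177)), which has degree 2 over Q.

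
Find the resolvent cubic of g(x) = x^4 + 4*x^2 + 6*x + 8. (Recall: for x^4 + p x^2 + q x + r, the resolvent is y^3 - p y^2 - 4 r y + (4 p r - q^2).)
h(y) = y^3 - 4*y^2 - 32*y + 92

Identify coefficients: p = 4, q = 6, r = 8.
Plug into h(y) = y^3 - p y^2 - 4 r y + (4 p r - q^2):
  h(y) = y^3 - (4) y^2 - 4*(8) y + (4*(4)*(8) - (6)^2)
       = y^3 + (-4) y^2 + (-32) y + (92).
Simplifying: h(y) = y^3 - 4*y^2 - 32*y + 92.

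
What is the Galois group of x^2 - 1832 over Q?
Gal(K/Q) = Z/2Z (cyclic of order 2)

x^2 - 1832 is irreducible over Q since 1832 is not a rational square. The splitting field Q(sqrt(1832)) has degree 2 over Q, and its unique nontrivial automorphism is sqrt(1832) ↦ -sqrt(1832). Hence Gal(Q(sqrt(1832))/Q) = Z/2Z.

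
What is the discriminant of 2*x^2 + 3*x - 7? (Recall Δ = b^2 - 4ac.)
Δ = 65

For a quadratic a x^2 + b x + c the discriminant is Δ = b^2 - 4ac = (3)^2 - 4*(2)*(-7) = 9 - (-56) = 65.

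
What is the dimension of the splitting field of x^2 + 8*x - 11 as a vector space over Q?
[K:Q] = 2

The discriminant of x^2 + (8)*x + (-11) is b^2 - 4c = 64 - (-44) = 108. Since 108 is not a perfect square in Q, the polynomial is irreducible over Q. Its two roots generate a degree-2 extension, so [K:Q] = 2.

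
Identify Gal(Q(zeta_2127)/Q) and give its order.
|Gal(Q(zeta_2127)/Q)| = phi(2127) = 1416; group ≅ (Z/2127Z)^* ≅ Z/2Z × Z/708Z

The n-th cyclotomic polynomial Φ_2127(x) is the minimal polynomial of zeta_2127 over Q and has degree phi(2127) = 1416. So Q(zeta_2127) is a degree-1416 Galois extension with Galois group (Z/2127Z)^*. By CRT, (Z/2127Z)^* ≅ (Z/3Z)^* × (Z/709Z)^*. Each prime-power unit group is (Z/3Z)^* ≅ Z/2Z; (Z/709Z)^* ≅ Z/708Z. Hence Gal(Q(zeta_2127)/Q) ≅ Z/2Z × Z/708Z.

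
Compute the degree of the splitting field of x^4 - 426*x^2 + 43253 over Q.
[K:Q] = 4

f factors as (x^2 - 259)(x^2 - 167); the splitting field is K = Q(sqrt(259), sqrt(167)). Since 259, 167, and 43253 are all non-squares in Q, the three subfields Q(sqrt(259)), Q(sqrt(167)), Q(sqrt(43253)) are distinct degree-2 extensions, so [K:Q] = 4 (Klein four Galois group).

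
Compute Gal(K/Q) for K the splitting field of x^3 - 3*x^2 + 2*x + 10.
Gal(K/Q) = S_3 (symmetric group of order 6)

Compute the discriminant of x^3 + (-3)*x^2 + (2)*x + (10): Δ = -2696. Since Δ is not a rational square, the Galois group is not contained in A_3; it must be the full S_3 (irreducibility of the cubic rules out anything smaller).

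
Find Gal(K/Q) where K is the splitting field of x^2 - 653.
Gal(K/Q) = Z/2Z (cyclic of order 2)

x^2 - 653 is irreducible over Q since 653 is not a rational square. The splitting field Q(sqrt(653)) has degree 2 over Q, and its unique nontrivial automorphism is sqrt(653) ↦ -sqrt(653). Hence Gal(Q(sqrt(653))/Q) = Z/2Z.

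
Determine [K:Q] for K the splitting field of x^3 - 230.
[K:Q] = 6

x^3 - 230 has one real root r = 230^(1/3) and two complex roots r*zeta_3, r*zeta_3^2 where zeta_3 = e^(2*pi*i/3). The splitting field is Q(r, zeta_3). [Q(r):Q] = 3 and [Q(zeta_3):Q] = 2 with gcd = 1, so [Q(r, zeta_3):Q] = 3 * 2 = 6.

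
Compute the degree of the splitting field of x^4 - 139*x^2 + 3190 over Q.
[K:Q] = 4

f factors as (x^2 - 29)(x^2 - 110); the splitting field is K = Q(sqrt(29), sqrt(110)). Since 29, 110, and 3190 are all non-squares in Q, the three subfields Q(sqrt(29)), Q(sqrt(110)), Q(sqrt(3190)) are distinct degree-2 extensions, so [K:Q] = 4 (Klein four Galois group).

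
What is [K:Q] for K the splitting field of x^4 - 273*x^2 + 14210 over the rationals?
[K:Q] = 4

f factors as (x^2 - 203)(x^2 - 70); the splitting field is K = Q(sqrt(203), sqrt(70)). Since 203, 70, and 14210 are all non-squares in Q, the three subfields Q(sqrt(203)), Q(sqrt(70)), Q(sqrt(14210)) are distinct degree-2 extensions, so [K:Q] = 4 (Klein four Galois group).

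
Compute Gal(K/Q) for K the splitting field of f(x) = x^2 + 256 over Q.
Gal(K/Q) = Z/2Z (cyclic of order 2)

x^2 + 256 is irreducible over Q since -256 is not a rational square. The splitting field Q(sqrt(-256)) has degree 2 over Q, and its unique nontrivial automorphism is sqrt(-256) ↦ -sqrt(-256). Hence Gal(Q(sqrt(-256))/Q) = Z/2Z.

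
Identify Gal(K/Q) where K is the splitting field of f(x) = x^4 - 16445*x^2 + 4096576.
Gal(K/Q) = Z/2Z (cyclic of order 2)

f factors as (x^2 - 253)(x^2 - 16192), so the splitting field is K = Q(sqrt(253), sqrt(16192)). The squarefree part of 253 is 253 and the squarefree part of 16192 is also 253, so sqrt(253) and sqrt(16192) are both rational multiples of sqrt(253). Hence Q(sqrt(253)) = Q(sqrt(16192)) = Q(sqrt(253)), and the splitting field collapses to a single degree-2 extension with Galois group Z/2Z.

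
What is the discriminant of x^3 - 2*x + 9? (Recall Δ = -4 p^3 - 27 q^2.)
Δ = -2155

For a depressed cubic x^3 + p x + q the discriminant is Δ = -4 p^3 - 27 q^2 = -4*(-2)^3 - 27*(9)^2 = 32 - 2187 = -2155.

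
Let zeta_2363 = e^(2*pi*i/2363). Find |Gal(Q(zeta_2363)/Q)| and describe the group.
|Gal(Q(zeta_2363)/Q)| = phi(2363) = 2208; group ≅ (Z/2363Z)^* ≅ Z/16Z × Z/138Z

The n-th cyclotomic polynomial Φ_2363(x) is the minimal polynomial of zeta_2363 over Q and has degree phi(2363) = 2208. So Q(zeta_2363) is a degree-2208 Galois extension with Galois group (Z/2363Z)^*. By CRT, (Z/2363Z)^* ≅ (Z/17Z)^* × (Z/139Z)^*. Each prime-power unit group is (Z/17Z)^* ≅ Z/16Z; (Z/139Z)^* ≅ Z/138Z. Hence Gal(Q(zeta_2363)/Q) ≅ Z/16Z × Z/138Z.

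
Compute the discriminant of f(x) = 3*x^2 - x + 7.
Δ = -83

For a quadratic a x^2 + b x + c the discriminant is Δ = b^2 - 4ac = (-1)^2 - 4*(3)*(7) = 1 - (84) = -83.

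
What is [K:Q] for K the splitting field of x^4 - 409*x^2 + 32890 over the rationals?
[K:Q] = 4

f factors as (x^2 - 110)(x^2 - 299); the splitting field is K = Q(sqrt(110), sqrt(299)). Since 110, 299, and 32890 are all non-squares in Q, the three subfields Q(sqrt(110)), Q(sqrt(299)), Q(sqrt(32890)) are distinct degree-2 extensions, so [K:Q] = 4 (Klein four Galois group).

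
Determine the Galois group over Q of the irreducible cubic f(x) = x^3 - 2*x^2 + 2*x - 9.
Gal(K/Q) = S_3 (symmetric group of order 6)

Compute the discriminant of x^3 + (-2)*x^2 + (2)*x + (-9): Δ = -1843. Since Δ is not a rational square, the Galois group is not contained in A_3; it must be the full S_3 (irreducibility of the cubic rules out anything smaller).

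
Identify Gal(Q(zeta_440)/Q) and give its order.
|Gal(Q(zeta_440)/Q)| = phi(440) = 160; group ≅ (Z/440Z)^* ≅ Z/2Z × Z/2Z × Z/4Z × Z/10Z

The n-th cyclotomic polynomial Φ_440(x) is the minimal polynomial of zeta_440 over Q and has degree phi(440) = 160. So Q(zeta_440) is a degree-160 Galois extension with Galois group (Z/440Z)^*. By CRT, (Z/440Z)^* ≅ (Z/8Z)^* × (Z/5Z)^* × (Z/11Z)^*. Each prime-power unit group is (Z/8Z)^* ≅ Z/2Z × Z/2Z; (Z/5Z)^* ≅ Z/4Z; (Z/11Z)^* ≅ Z/10Z. Hence Gal(Q(zeta_440)/Q) ≅ Z/2Z × Z/2Z × Z/4Z × Z/10Z.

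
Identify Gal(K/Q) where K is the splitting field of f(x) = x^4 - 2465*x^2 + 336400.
Gal(K/Q) = Z/2Z (cyclic of order 2)

f factors as (x^2 - 2320)(x^2 - 145), so the splitting field is K = Q(sqrt(2320), sqrt(145)). The squarefree part of 2320 is 145 and the squarefree part of 145 is also 145, so sqrt(2320) and sqrt(145) are both rational multiples of sqrt(145). Hence Q(sqrt(2320)) = Q(sqrt(145)) = Q(sqrt(145)), and the splitting field collapses to a single degree-2 extension with Galois group Z/2Z.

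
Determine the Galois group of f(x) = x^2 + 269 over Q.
Gal(K/Q) = Z/2Z (cyclic of order 2)

x^2 + 269 is irreducible over Q since -269 is not a rational square. The splitting field Q(sqrt(-269)) has degree 2 over Q, and its unique nontrivial automorphism is sqrt(-269) ↦ -sqrt(-269). Hence Gal(Q(sqrt(-269))/Q) = Z/2Z.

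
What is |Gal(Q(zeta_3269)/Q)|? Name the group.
|Gal(Q(zeta_3269)/Q)| = phi(3269) = 2796; group ≅ (Z/3269Z)^* ≅ Z/6Z × Z/466Z

The n-th cyclotomic polynomial Φ_3269(x) is the minimal polynomial of zeta_3269 over Q and has degree phi(3269) = 2796. So Q(zeta_3269) is a degree-2796 Galois extension with Galois group (Z/3269Z)^*. By CRT, (Z/3269Z)^* ≅ (Z/7Z)^* × (Z/467Z)^*. Each prime-power unit group is (Z/7Z)^* ≅ Z/6Z; (Z/467Z)^* ≅ Z/466Z. Hence Gal(Q(zeta_3269)/Q) ≅ Z/6Z × Z/466Z.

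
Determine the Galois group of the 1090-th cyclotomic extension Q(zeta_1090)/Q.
|Gal(Q(zeta_1090)/Q)| = phi(1090) = 432; group ≅ (Z/1090Z)^* ≅ Z/4Z × Z/108Z

The n-th cyclotomic polynomial Φ_1090(x) is the minimal polynomial of zeta_1090 over Q and has degree phi(1090) = 432. So Q(zeta_1090) is a degree-432 Galois extension with Galois group (Z/1090Z)^*. By CRT, (Z/1090Z)^* ≅ (Z/2Z)^* × (Z/5Z)^* × (Z/109Z)^*. Each prime-power unit group is (Z/2Z)^* ≅ trivial group (order 1); (Z/5Z)^* ≅ Z/4Z; (Z/109Z)^* ≅ Z/108Z. Hence Gal(Q(zeta_1090)/Q) ≅ Z/4Z × Z/108Z.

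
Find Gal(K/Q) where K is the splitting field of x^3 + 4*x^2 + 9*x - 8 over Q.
Gal(K/Q) = S_3 (symmetric group of order 6)

Compute the discriminant of x^3 + (4)*x^2 + (9)*x + (-8): Δ = -6484. Since Δ is not a rational square, the Galois group is not contained in A_3; it must be the full S_3 (irreducibility of the cubic rules out anything smaller).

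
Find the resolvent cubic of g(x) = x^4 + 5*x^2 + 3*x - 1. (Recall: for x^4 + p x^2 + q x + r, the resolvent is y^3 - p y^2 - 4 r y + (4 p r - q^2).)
h(y) = y^3 - 5*y^2 + 4*y - 29

Identify coefficients: p = 5, q = 3, r = -1.
Plug into h(y) = y^3 - p y^2 - 4 r y + (4 p r - q^2):
  h(y) = y^3 - (5) y^2 - 4*(-1) y + (4*(5)*(-1) - (3)^2)
       = y^3 + (-5) y^2 + (4) y + (-29).
Simplifying: h(y) = y^3 - 5*y^2 + 4*y - 29.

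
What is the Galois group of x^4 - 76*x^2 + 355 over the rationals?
Gal(K/Q) = V_4 (Klein four-group, Z/2Z × Z/2Z)

f factors as (x^2 - 71)(x^2 - 5), so the splitting field is K = Q(sqrt(71), sqrt(5)). The elements 71, 5, 355 are all non-squares in Q, so sqrt(71) and sqrt(5) generate independent quadratic extensions. Thus [K:Q] = 4 and Gal(K/Q) is generated by the two order-2 automorphisms sqrt(71) ↦ -sqrt(71) and sqrt(5) ↦ -sqrt(5), giving V_4.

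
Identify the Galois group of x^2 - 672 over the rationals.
Gal(K/Q) = Z/2Z (cyclic of order 2)

x^2 - 672 is irreducible over Q since 672 is not a rational square. The splitting field Q(sqrt(672)) has degree 2 over Q, and its unique nontrivial automorphism is sqrt(672) ↦ -sqrt(672). Hence Gal(Q(sqrt(672))/Q) = Z/2Z.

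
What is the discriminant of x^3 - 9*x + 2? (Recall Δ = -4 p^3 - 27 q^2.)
Δ = 2808

For a depressed cubic x^3 + p x + q the discriminant is Δ = -4 p^3 - 27 q^2 = -4*(-9)^3 - 27*(2)^2 = 2916 - 108 = 2808.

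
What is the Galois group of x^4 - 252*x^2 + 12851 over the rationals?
Gal(K/Q) = V_4 (Klein four-group, Z/2Z × Z/2Z)

f factors as (x^2 - 71)(x^2 - 181), so the splitting field is K = Q(sqrt(71), sqrt(181)). The elements 71, 181, 12851 are all non-squares in Q, so sqrt(71) and sqrt(181) generate independent quadratic extensions. Thus [K:Q] = 4 and Gal(K/Q) is generated by the two order-2 automorphisms sqrt(71) ↦ -sqrt(71) and sqrt(181) ↦ -sqrt(181), giving V_4.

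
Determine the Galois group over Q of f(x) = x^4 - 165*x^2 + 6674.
Gal(K/Q) = V_4 (Klein four-group, Z/2Z × Z/2Z)

f factors as (x^2 - 71)(x^2 - 94), so the splitting field is K = Q(sqrt(71), sqrt(94)). The elements 71, 94, 6674 are all non-squares in Q, so sqrt(71) and sqrt(94) generate independent quadratic extensions. Thus [K:Q] = 4 and Gal(K/Q) is generated by the two order-2 automorphisms sqrt(71) ↦ -sqrt(71) and sqrt(94) ↦ -sqrt(94), giving V_4.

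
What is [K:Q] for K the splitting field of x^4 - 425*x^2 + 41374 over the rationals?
[K:Q] = 4

f factors as (x^2 - 274)(x^2 - 151); the splitting field is K = Q(sqrt(274), sqrt(151)). Since 274, 151, and 41374 are all non-squares in Q, the three subfields Q(sqrt(274)), Q(sqrt(151)), Q(sqrt(41374)) are distinct degree-2 extensions, so [K:Q] = 4 (Klein four Galois group).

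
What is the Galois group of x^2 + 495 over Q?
Gal(K/Q) = Z/2Z (cyclic of order 2)

x^2 + 495 is irreducible over Q since -495 is not a rational square. The splitting field Q(sqrt(-495)) has degree 2 over Q, and its unique nontrivial automorphism is sqrt(-495) ↦ -sqrt(-495). Hence Gal(Q(sqrt(-495))/Q) = Z/2Z.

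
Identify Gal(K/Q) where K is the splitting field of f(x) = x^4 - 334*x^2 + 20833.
Gal(K/Q) = V_4 (Klein four-group, Z/2Z × Z/2Z)

f factors as (x^2 - 83)(x^2 - 251), so the splitting field is K = Q(sqrt(83), sqrt(251)). The elements 83, 251, 20833 are all non-squares in Q, so sqrt(83) and sqrt(251) generate independent quadratic extensions. Thus [K:Q] = 4 and Gal(K/Q) is generated by the two order-2 automorphisms sqrt(83) ↦ -sqrt(83) and sqrt(251) ↦ -sqrt(251), giving V_4.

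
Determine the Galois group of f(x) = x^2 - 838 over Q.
Gal(K/Q) = Z/2Z (cyclic of order 2)

x^2 - 838 is irreducible over Q since 838 is not a rational square. The splitting field Q(sqrt(838)) has degree 2 over Q, and its unique nontrivial automorphism is sqrt(838) ↦ -sqrt(838). Hence Gal(Q(sqrt(838))/Q) = Z/2Z.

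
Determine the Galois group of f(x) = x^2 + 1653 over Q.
Gal(K/Q) = Z/2Z (cyclic of order 2)

x^2 + 1653 is irreducible over Q since -1653 is not a rational square. The splitting field Q(sqrt(-1653)) has degree 2 over Q, and its unique nontrivial automorphism is sqrt(-1653) ↦ -sqrt(-1653). Hence Gal(Q(sqrt(-1653))/Q) = Z/2Z.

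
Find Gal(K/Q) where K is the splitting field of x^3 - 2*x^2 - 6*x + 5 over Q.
Gal(K/Q) = S_3 (symmetric group of order 6)

Compute the discriminant of x^3 + (-2)*x^2 + (-6)*x + (5): Δ = 1573. Since Δ is not a rational square, the Galois group is not contained in A_3; it must be the full S_3 (irreducibility of the cubic rules out anything smaller).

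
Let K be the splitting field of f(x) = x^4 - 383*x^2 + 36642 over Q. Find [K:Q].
[K:Q] = 4

f factors as (x^2 - 197)(x^2 - 186); the splitting field is K = Q(sqrt(197), sqrt(186)). Since 197, 186, and 36642 are all non-squares in Q, the three subfields Q(sqrt(197)), Q(sqrt(186)), Q(sqrt(36642)) are distinct degree-2 extensions, so [K:Q] = 4 (Klein four Galois group).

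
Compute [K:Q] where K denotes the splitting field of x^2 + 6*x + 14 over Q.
[K:Q] = 2

The discriminant of x^2 + (6)*x + (14) is b^2 - 4c = 36 - (56) = -20. Since -20 is not a perfect square in Q, the polynomial is irreducible over Q. Its two roots generate a degree-2 extension, so [K:Q] = 2.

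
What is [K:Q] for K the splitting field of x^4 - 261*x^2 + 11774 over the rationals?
[K:Q] = 4

f factors as (x^2 - 58)(x^2 - 203); the splitting field is K = Q(sqrt(58), sqrt(203)). Since 58, 203, and 11774 are all non-squares in Q, the three subfields Q(sqrt(58)), Q(sqrt(203)), Q(sqrt(11774)) are distinct degree-2 extensions, so [K:Q] = 4 (Klein four Galois group).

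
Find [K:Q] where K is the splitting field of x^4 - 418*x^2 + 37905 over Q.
[K:Q] = 4

f factors as (x^2 - 285)(x^2 - 133); the splitting field is K = Q(sqrt(285), sqrt(133)). Since 285, 133, and 37905 are all non-squares in Q, the three subfields Q(sqrt(285)), Q(sqrt(133)), Q(sqrt(37905)) are distinct degree-2 extensions, so [K:Q] = 4 (Klein four Galois group).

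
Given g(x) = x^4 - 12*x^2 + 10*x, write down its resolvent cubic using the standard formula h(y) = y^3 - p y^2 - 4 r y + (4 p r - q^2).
h(y) = y^3 + 12*y^2 - 100

Identify coefficients: p = -12, q = 10, r = 0.
Plug into h(y) = y^3 - p y^2 - 4 r y + (4 p r - q^2):
  h(y) = y^3 - (-12) y^2 - 4*(0) y + (4*(-12)*(0) - (10)^2)
       = y^3 + (12) y^2 + (0) y + (-100).
Simplifying: h(y) = y^3 + 12*y^2 - 100.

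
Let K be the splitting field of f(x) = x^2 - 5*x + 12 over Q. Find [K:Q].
[K:Q] = 2

The discriminant of x^2 + (-5)*x + (12) is b^2 - 4c = 25 - (48) = -23. Since -23 is not a perfect square in Q, the polynomial is irreducible over Q. Its two roots generate a degree-2 extension, so [K:Q] = 2.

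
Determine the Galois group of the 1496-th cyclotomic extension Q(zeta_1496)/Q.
|Gal(Q(zeta_1496)/Q)| = phi(1496) = 640; group ≅ (Z/1496Z)^* ≅ Z/2Z × Z/2Z × Z/10Z × Z/16Z

The n-th cyclotomic polynomial Φ_1496(x) is the minimal polynomial of zeta_1496 over Q and has degree phi(1496) = 640. So Q(zeta_1496) is a degree-640 Galois extension with Galois group (Z/1496Z)^*. By CRT, (Z/1496Z)^* ≅ (Z/8Z)^* × (Z/11Z)^* × (Z/17Z)^*. Each prime-power unit group is (Z/8Z)^* ≅ Z/2Z × Z/2Z; (Z/11Z)^* ≅ Z/10Z; (Z/17Z)^* ≅ Z/16Z. Hence Gal(Q(zeta_1496)/Q) ≅ Z/2Z × Z/2Z × Z/10Z × Z/16Z.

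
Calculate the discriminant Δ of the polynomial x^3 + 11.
Δ = -3267

For a depressed cubic x^3 + p x + q the discriminant is Δ = -4 p^3 - 27 q^2 = -4*(0)^3 - 27*(11)^2 = 0 - 3267 = -3267.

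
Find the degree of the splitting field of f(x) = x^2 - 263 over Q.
[K:Q] = 2

The polynomial x^2 - 263 is irreducible over Q since 263 is not a perfect square. Its splitting field is Q(sqrt(263)), which has degree 2 over Q.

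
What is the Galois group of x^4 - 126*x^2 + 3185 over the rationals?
Gal(K/Q) = V_4 (Klein four-group, Z/2Z × Z/2Z)

f factors as (x^2 - 91)(x^2 - 35), so the splitting field is K = Q(sqrt(91), sqrt(35)). The elements 91, 35, 3185 are all non-squares in Q, so sqrt(91) and sqrt(35) generate independent quadratic extensions. Thus [K:Q] = 4 and Gal(K/Q) is generated by the two order-2 automorphisms sqrt(91) ↦ -sqrt(91) and sqrt(35) ↦ -sqrt(35), giving V_4.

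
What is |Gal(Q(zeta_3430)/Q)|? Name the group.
|Gal(Q(zeta_3430)/Q)| = phi(3430) = 1176; group ≅ (Z/3430Z)^* ≅ Z/4Z × Z/294Z

The n-th cyclotomic polynomial Φ_3430(x) is the minimal polynomial of zeta_3430 over Q and has degree phi(3430) = 1176. So Q(zeta_3430) is a degree-1176 Galois extension with Galois group (Z/3430Z)^*. By CRT, (Z/3430Z)^* ≅ (Z/2Z)^* × (Z/5Z)^* × (Z/343Z)^*. Each prime-power unit group is (Z/2Z)^* ≅ trivial group (order 1); (Z/5Z)^* ≅ Z/4Z; (Z/343Z)^* ≅ Z/294Z. Hence Gal(Q(zeta_3430)/Q) ≅ Z/4Z × Z/294Z.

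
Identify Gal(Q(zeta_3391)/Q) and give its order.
|Gal(Q(zeta_3391)/Q)| = phi(3391) = 3390; group ≅ (Z/3391Z)^* ≅ Z/3390Z

The n-th cyclotomic polynomial Φ_3391(x) is the minimal polynomial of zeta_3391 over Q and has degree phi(3391) = 3390. So Q(zeta_3391) is a degree-3390 Galois extension with Galois group (Z/3391Z)^*. (Z/3391Z)^* is cyclic since 3391 is an odd prime power (or 4). Hence Gal(Q(zeta_3391)/Q) ≅ Z/3390Z.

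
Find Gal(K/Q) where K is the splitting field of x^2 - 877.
Gal(K/Q) = Z/2Z (cyclic of order 2)

x^2 - 877 is irreducible over Q since 877 is not a rational square. The splitting field Q(sqrt(877)) has degree 2 over Q, and its unique nontrivial automorphism is sqrt(877) ↦ -sqrt(877). Hence Gal(Q(sqrt(877))/Q) = Z/2Z.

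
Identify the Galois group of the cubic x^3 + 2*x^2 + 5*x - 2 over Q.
Gal(K/Q) = S_3 (symmetric group of order 6)

Compute the discriminant of x^3 + (2)*x^2 + (5)*x + (-2): Δ = -804. Since Δ is not a rational square, the Galois group is not contained in A_3; it must be the full S_3 (irreducibility of the cubic rules out anything smaller).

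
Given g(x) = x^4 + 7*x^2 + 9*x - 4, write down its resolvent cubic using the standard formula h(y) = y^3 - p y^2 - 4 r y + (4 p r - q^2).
h(y) = y^3 - 7*y^2 + 16*y - 193

Identify coefficients: p = 7, q = 9, r = -4.
Plug into h(y) = y^3 - p y^2 - 4 r y + (4 p r - q^2):
  h(y) = y^3 - (7) y^2 - 4*(-4) y + (4*(7)*(-4) - (9)^2)
       = y^3 + (-7) y^2 + (16) y + (-193).
Simplifying: h(y) = y^3 - 7*y^2 + 16*y - 193.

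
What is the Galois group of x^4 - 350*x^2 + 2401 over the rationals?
Gal(K/Q) = Z/2Z (cyclic of order 2)

f factors as (x^2 - 343)(x^2 - 7), so the splitting field is K = Q(sqrt(343), sqrt(7)). The squarefree part of 343 is 7 and the squarefree part of 7 is also 7, so sqrt(343) and sqrt(7) are both rational multiples of sqrt(7). Hence Q(sqrt(343)) = Q(sqrt(7)) = Q(sqrt(7)), and the splitting field collapses to a single degree-2 extension with Galois group Z/2Z.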